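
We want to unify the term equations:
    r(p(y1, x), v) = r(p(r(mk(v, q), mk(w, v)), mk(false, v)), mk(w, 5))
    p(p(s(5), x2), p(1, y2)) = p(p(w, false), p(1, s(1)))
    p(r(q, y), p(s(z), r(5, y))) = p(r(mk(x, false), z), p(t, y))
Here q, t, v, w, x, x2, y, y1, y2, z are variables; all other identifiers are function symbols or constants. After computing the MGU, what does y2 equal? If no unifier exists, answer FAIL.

FAIL

Decompose r/2: p(y1, x) = p(r(mk(v, q), mk(w, v)), mk(false, v)),  v = mk(w, 5).
Decompose p/2: y1 = r(mk(v, q), mk(w, v)),  x = mk(false, v).
Bind y1 := r(mk(v, q), mk(w, v)); no other remaining equation mentions y1.
Bind x := mk(false, v); substituting into the one remaining equation that mentions x gives: p(r(q, y), p(s(z), r(5, y))) = p(r(mk(mk(false, v), false), z), p(t, y)).
Bind v := mk(w, 5); substituting into the one remaining equation that mentions v gives: p(r(q, y), p(s(z), r(5, y))) = p(r(mk(mk(false, mk(w, 5)), false), z), p(t, y)). Substituting into the earlier bindings gives y1 := r(mk(mk(w, 5), q), mk(w, mk(w, 5))), x := mk(false, mk(w, 5)).
Decompose p/2: p(s(5), x2) = p(w, false),  p(1, y2) = p(1, s(1)).
Decompose p/2: s(5) = w,  x2 = false.
Bind w := s(5); substituting into the one remaining equation that mentions w gives: p(r(q, y), p(s(z), r(5, y))) = p(r(mk(mk(false, mk(s(5), 5)), false), z), p(t, y)). Substituting into the earlier bindings gives y1 := r(mk(mk(s(5), 5), q), mk(s(5), mk(s(5), 5))), x := mk(false, mk(s(5), 5)), v := mk(s(5), 5).
Bind x2 := false; no other remaining equation mentions x2.
Decompose p/2: 1 = 1,  y2 = s(1).
Delete trivial equation 1 = 1.
Bind y2 := s(1); no other remaining equation mentions y2.
Decompose p/2: r(q, y) = r(mk(mk(false, mk(s(5), 5)), false), z),  p(s(z), r(5, y)) = p(t, y).
Decompose r/2: q = mk(mk(false, mk(s(5), 5)), false),  y = z.
Bind q := mk(mk(false, mk(s(5), 5)), false); no other remaining equation mentions q. Substituting into the earlier binding gives y1 := r(mk(mk(s(5), 5), mk(mk(false, mk(s(5), 5)), false)), mk(s(5), mk(s(5), 5))).
Bind y := z; substituting into the remaining equation gives: p(s(z), r(5, z)) = p(t, z).
Decompose p/2: s(z) = t,  r(5, z) = z.
Bind t := s(z); no other remaining equation mentions t.
Occurs check fails: z occurs in r(5, z); the equation z = r(5, z) has no finite solution.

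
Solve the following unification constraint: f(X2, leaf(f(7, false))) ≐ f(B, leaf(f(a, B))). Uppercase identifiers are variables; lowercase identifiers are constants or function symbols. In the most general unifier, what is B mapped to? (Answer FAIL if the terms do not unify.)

FAIL

Decompose f/2: X2 ≐ B,  leaf(f(7, false)) ≐ leaf(f(a, B)).
Bind X2 := B; no other remaining equation mentions X2.
Decompose leaf/1: f(7, false) ≐ f(a, B).
Decompose f/2: 7 ≐ a,  false ≐ B.
Clash: constants 7 and a differ; no unifier exists.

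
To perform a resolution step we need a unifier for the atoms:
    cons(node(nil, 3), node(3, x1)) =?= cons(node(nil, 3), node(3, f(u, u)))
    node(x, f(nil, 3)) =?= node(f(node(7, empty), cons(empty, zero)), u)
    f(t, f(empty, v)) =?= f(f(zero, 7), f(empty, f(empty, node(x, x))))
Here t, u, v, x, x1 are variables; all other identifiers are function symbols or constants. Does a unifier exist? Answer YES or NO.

Decompose cons/2: node(nil, 3) =?= node(nil, 3),  node(3, x1) =?= node(3, f(u, u)).
Delete trivial equation node(nil, 3) =?= node(nil, 3).
Decompose node/2: 3 =?= 3,  x1 =?= f(u, u).
Delete trivial equation 3 =?= 3.
Bind x1 := f(u, u); no other remaining equation mentions x1.
Decompose node/2: x =?= f(node(7, empty), cons(empty, zero)),  f(nil, 3) =?= u.
Bind x := f(node(7, empty), cons(empty, zero)); substituting into the one remaining equation that mentions x gives: f(t, f(empty, v)) =?= f(f(zero, 7), f(empty, f(empty, node(f(node(7, empty), cons(empty, zero)), f(node(7, empty), cons(empty, zero)))))).
Bind u := f(nil, 3); no other remaining equation mentions u. Substituting into the earlier binding gives x1 := f(f(nil, 3), f(nil, 3)).
Decompose f/2: t =?= f(zero, 7),  f(empty, v) =?= f(empty, f(empty, node(f(node(7, empty), cons(empty, zero)), f(node(7, empty), cons(empty, zero))))).
Bind t := f(zero, 7); no other remaining equation mentions t.
Decompose f/2: empty =?= empty,  v =?= f(empty, node(f(node(7, empty), cons(empty, zero)), f(node(7, empty), cons(empty, zero)))).
Delete trivial equation empty =?= empty.
Bind v := f(empty, node(f(node(7, empty), cons(empty, zero)), f(node(7, empty), cons(empty, zero)))).
No equations remain and no clash or occurs-check failure arose, so a unifier exists.

YES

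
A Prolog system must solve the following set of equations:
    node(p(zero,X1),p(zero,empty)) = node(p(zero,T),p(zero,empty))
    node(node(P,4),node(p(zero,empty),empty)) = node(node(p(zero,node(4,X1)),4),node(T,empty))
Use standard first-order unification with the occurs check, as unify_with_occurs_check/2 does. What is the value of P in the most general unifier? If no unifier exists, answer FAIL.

p(zero,node(4,p(zero,empty)))

Decompose node/2: p(zero,X1) = p(zero,T),  p(zero,empty) = p(zero,empty).
Decompose p/2: zero = zero,  X1 = T.
Delete trivial equation zero = zero.
Bind X1 := T; substituting into the one remaining equation that mentions X1 gives: node(node(P,4),node(p(zero,empty),empty)) = node(node(p(zero,node(4,T)),4),node(T,empty)).
Delete trivial equation p(zero,empty) = p(zero,empty).
Decompose node/2: node(P,4) = node(p(zero,node(4,T)),4),  node(p(zero,empty),empty) = node(T,empty).
Decompose node/2: P = p(zero,node(4,T)),  4 = 4.
Bind P := p(zero,node(4,T)); no other remaining equation mentions P.
Delete trivial equation 4 = 4.
Decompose node/2: p(zero,empty) = T,  empty = empty.
Bind T := p(zero,empty); no other remaining equation mentions T. Substituting into the earlier bindings gives X1 := p(zero,empty), P := p(zero,node(4,p(zero,empty))).
Delete trivial equation empty = empty.
MGU = { X1 = p(zero,empty), P = p(zero,node(4,p(zero,empty))), T = p(zero,empty) }, so P = p(zero,node(4,p(zero,empty))).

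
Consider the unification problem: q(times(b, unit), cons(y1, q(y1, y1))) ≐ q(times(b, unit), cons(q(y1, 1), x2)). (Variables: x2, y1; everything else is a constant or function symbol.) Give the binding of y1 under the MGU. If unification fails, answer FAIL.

FAIL

Decompose q/2: times(b, unit) ≐ times(b, unit),  cons(y1, q(y1, y1)) ≐ cons(q(y1, 1), x2).
Delete trivial equation times(b, unit) ≐ times(b, unit).
Decompose cons/2: y1 ≐ q(y1, 1),  q(y1, y1) ≐ x2.
Occurs check fails: y1 occurs in q(y1, 1); the equation y1 ≐ q(y1, 1) has no finite solution.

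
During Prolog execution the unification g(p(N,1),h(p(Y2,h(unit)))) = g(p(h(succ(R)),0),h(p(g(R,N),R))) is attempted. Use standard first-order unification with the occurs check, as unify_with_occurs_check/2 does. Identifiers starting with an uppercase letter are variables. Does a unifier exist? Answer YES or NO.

Decompose g/2: p(N,1) = p(h(succ(R)),0),  h(p(Y2,h(unit))) = h(p(g(R,N),R)).
Decompose p/2: N = h(succ(R)),  1 = 0.
Bind N := h(succ(R)); substituting into the one remaining equation that mentions N gives: h(p(Y2,h(unit))) = h(p(g(R,h(succ(R))),R)).
Clash: constants 1 and 0 differ; no unifier exists.

NO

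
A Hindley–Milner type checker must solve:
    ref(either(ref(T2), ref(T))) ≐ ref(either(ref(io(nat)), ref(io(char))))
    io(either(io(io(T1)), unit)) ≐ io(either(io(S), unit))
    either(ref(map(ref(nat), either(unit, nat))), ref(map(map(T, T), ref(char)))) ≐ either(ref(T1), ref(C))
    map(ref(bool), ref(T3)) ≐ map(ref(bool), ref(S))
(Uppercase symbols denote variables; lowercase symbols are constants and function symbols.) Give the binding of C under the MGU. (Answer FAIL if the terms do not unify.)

map(map(io(char), io(char)), ref(char))

Decompose ref/1: either(ref(T2), ref(T)) ≐ either(ref(io(nat)), ref(io(char))).
Decompose either/2: ref(T2) ≐ ref(io(nat)),  ref(T) ≐ ref(io(char)).
Decompose ref/1: T2 ≐ io(nat).
Bind T2 := io(nat); no other remaining equation mentions T2.
Decompose ref/1: T ≐ io(char).
Bind T := io(char); substituting into the one remaining equation that mentions T gives: either(ref(map(ref(nat), either(unit, nat))), ref(map(map(io(char), io(char)), ref(char)))) ≐ either(ref(T1), ref(C)).
Decompose io/1: either(io(io(T1)), unit) ≐ either(io(S), unit).
Decompose either/2: io(io(T1)) ≐ io(S),  unit ≐ unit.
Decompose io/1: io(T1) ≐ S.
Bind S := io(T1); substituting into the one remaining equation that mentions S gives: map(ref(bool), ref(T3)) ≐ map(ref(bool), ref(io(T1))).
Delete trivial equation unit ≐ unit.
Decompose either/2: ref(map(ref(nat), either(unit, nat))) ≐ ref(T1),  ref(map(map(io(char), io(char)), ref(char))) ≐ ref(C).
Decompose ref/1: map(ref(nat), either(unit, nat)) ≐ T1.
Bind T1 := map(ref(nat), either(unit, nat)); substituting into the one remaining equation that mentions T1 gives: map(ref(bool), ref(T3)) ≐ map(ref(bool), ref(io(map(ref(nat), either(unit, nat))))). Substituting into the earlier binding gives S := io(map(ref(nat), either(unit, nat))).
Decompose ref/1: map(map(io(char), io(char)), ref(char)) ≐ C.
Bind C := map(map(io(char), io(char)), ref(char)); no other remaining equation mentions C.
Decompose map/2: ref(bool) ≐ ref(bool),  ref(T3) ≐ ref(io(map(ref(nat), either(unit, nat)))).
Delete trivial equation ref(bool) ≐ ref(bool).
Decompose ref/1: T3 ≐ io(map(ref(nat), either(unit, nat))).
Bind T3 := io(map(ref(nat), either(unit, nat))).
MGU = { T2 -> io(nat), T -> io(char), S -> io(map(ref(nat), either(unit, nat))), T1 -> map(ref(nat), either(unit, nat)), C -> map(map(io(char), io(char)), ref(char)), T3 -> io(map(ref(nat), either(unit, nat))) }, so C -> map(map(io(char), io(char)), ref(char)).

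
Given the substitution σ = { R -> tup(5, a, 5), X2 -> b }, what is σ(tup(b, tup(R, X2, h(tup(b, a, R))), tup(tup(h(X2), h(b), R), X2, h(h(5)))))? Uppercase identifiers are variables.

Replace each occurrence of R with tup(5, a, 5).
Replace each occurrence of X2 with b.
Result: tup(b, tup(tup(5, a, 5), b, h(tup(b, a, tup(5, a, 5)))), tup(tup(h(b), h(b), tup(5, a, 5)), b, h(h(5)))).

tup(b, tup(tup(5, a, 5), b, h(tup(b, a, tup(5, a, 5)))), tup(tup(h(b), h(b), tup(5, a, 5)), b, h(h(5))))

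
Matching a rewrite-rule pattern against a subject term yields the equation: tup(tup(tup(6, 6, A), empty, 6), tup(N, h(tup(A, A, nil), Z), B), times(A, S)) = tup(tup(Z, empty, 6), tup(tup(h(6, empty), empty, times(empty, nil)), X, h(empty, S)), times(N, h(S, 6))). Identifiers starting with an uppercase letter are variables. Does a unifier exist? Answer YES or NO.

NO

Decompose tup/3: tup(tup(6, 6, A), empty, 6) = tup(Z, empty, 6),  tup(N, h(tup(A, A, nil), Z), B) = tup(tup(h(6, empty), empty, times(empty, nil)), X, h(empty, S)),  times(A, S) = times(N, h(S, 6)).
Decompose tup/3: tup(6, 6, A) = Z,  empty = empty,  6 = 6.
Bind Z := tup(6, 6, A); substituting into the one remaining equation that mentions Z gives: tup(N, h(tup(A, A, nil), tup(6, 6, A)), B) = tup(tup(h(6, empty), empty, times(empty, nil)), X, h(empty, S)).
Delete trivial equation empty = empty.
Delete trivial equation 6 = 6.
Decompose tup/3: N = tup(h(6, empty), empty, times(empty, nil)),  h(tup(A, A, nil), tup(6, 6, A)) = X,  B = h(empty, S).
Bind N := tup(h(6, empty), empty, times(empty, nil)); substituting into the one remaining equation that mentions N gives: times(A, S) = times(tup(h(6, empty), empty, times(empty, nil)), h(S, 6)).
Bind X := h(tup(A, A, nil), tup(6, 6, A)); no other remaining equation mentions X.
Bind B := h(empty, S); no other remaining equation mentions B.
Decompose times/2: A = tup(h(6, empty), empty, times(empty, nil)),  S = h(S, 6).
Bind A := tup(h(6, empty), empty, times(empty, nil)); no other remaining equation mentions A. Substituting into the earlier bindings gives Z := tup(6, 6, tup(h(6, empty), empty, times(empty, nil))), X := h(tup(tup(h(6, empty), empty, times(empty, nil)), tup(h(6, empty), empty, times(empty, nil)), nil), tup(6, 6, tup(h(6, empty), empty, times(empty, nil)))).
Occurs check fails: S occurs in h(S, 6); the equation S = h(S, 6) has no finite solution.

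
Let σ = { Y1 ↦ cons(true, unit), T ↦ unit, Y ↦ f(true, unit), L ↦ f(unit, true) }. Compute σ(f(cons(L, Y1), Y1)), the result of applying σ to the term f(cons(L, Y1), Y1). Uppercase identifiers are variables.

Replace each occurrence of Y1 with cons(true, unit).
Replace each occurrence of L with f(unit, true).
Result: f(cons(f(unit, true), cons(true, unit)), cons(true, unit)).

f(cons(f(unit, true), cons(true, unit)), cons(true, unit))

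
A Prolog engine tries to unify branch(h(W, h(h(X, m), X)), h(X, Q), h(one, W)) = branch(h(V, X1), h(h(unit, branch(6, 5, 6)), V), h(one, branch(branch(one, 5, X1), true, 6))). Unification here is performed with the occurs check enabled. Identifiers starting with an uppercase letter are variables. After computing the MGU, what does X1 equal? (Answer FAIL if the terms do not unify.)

h(h(h(unit, branch(6, 5, 6)), m), h(unit, branch(6, 5, 6)))

Decompose branch/3: h(W, h(h(X, m), X)) = h(V, X1),  h(X, Q) = h(h(unit, branch(6, 5, 6)), V),  h(one, W) = h(one, branch(branch(one, 5, X1), true, 6)).
Decompose h/2: W = V,  h(h(X, m), X) = X1.
Bind W := V; substituting into the one remaining equation that mentions W gives: h(one, V) = h(one, branch(branch(one, 5, X1), true, 6)).
Bind X1 := h(h(X, m), X); substituting into the one remaining equation that mentions X1 gives: h(one, V) = h(one, branch(branch(one, 5, h(h(X, m), X)), true, 6)).
Decompose h/2: X = h(unit, branch(6, 5, 6)),  Q = V.
Bind X := h(unit, branch(6, 5, 6)); substituting into the one remaining equation that mentions X gives: h(one, V) = h(one, branch(branch(one, 5, h(h(h(unit, branch(6, 5, 6)), m), h(unit, branch(6, 5, 6)))), true, 6)). Substituting into the earlier binding gives X1 := h(h(h(unit, branch(6, 5, 6)), m), h(unit, branch(6, 5, 6))).
Bind Q := V; no other remaining equation mentions Q.
Decompose h/2: one = one,  V = branch(branch(one, 5, h(h(h(unit, branch(6, 5, 6)), m), h(unit, branch(6, 5, 6)))), true, 6).
Delete trivial equation one = one.
Bind V := branch(branch(one, 5, h(h(h(unit, branch(6, 5, 6)), m), h(unit, branch(6, 5, 6)))), true, 6). Substituting into the earlier bindings gives W := branch(branch(one, 5, h(h(h(unit, branch(6, 5, 6)), m), h(unit, branch(6, 5, 6)))), true, 6), Q := branch(branch(one, 5, h(h(h(unit, branch(6, 5, 6)), m), h(unit, branch(6, 5, 6)))), true, 6).
MGU = { W ↦ branch(branch(one, 5, h(h(h(unit, branch(6, 5, 6)), m), h(unit, branch(6, 5, 6)))), true, 6), X1 ↦ h(h(h(unit, branch(6, 5, 6)), m), h(unit, branch(6, 5, 6))), X ↦ h(unit, branch(6, 5, 6)), Q ↦ branch(branch(one, 5, h(h(h(unit, branch(6, 5, 6)), m), h(unit, branch(6, 5, 6)))), true, 6), V ↦ branch(branch(one, 5, h(h(h(unit, branch(6, 5, 6)), m), h(unit, branch(6, 5, 6)))), true, 6) }, so X1 ↦ h(h(h(unit, branch(6, 5, 6)), m), h(unit, branch(6, 5, 6))).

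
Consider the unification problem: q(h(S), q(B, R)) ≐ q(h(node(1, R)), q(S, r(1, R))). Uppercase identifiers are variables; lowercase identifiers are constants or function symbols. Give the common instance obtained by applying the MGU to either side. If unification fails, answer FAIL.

FAIL

Decompose q/2: h(S) ≐ h(node(1, R)),  q(B, R) ≐ q(S, r(1, R)).
Decompose h/1: S ≐ node(1, R).
Bind S := node(1, R); substituting into the remaining equation gives: q(B, R) ≐ q(node(1, R), r(1, R)).
Decompose q/2: B ≐ node(1, R),  R ≐ r(1, R).
Bind B := node(1, R); no other remaining equation mentions B.
Occurs check fails: R occurs in r(1, R); the equation R ≐ r(1, R) has no finite solution.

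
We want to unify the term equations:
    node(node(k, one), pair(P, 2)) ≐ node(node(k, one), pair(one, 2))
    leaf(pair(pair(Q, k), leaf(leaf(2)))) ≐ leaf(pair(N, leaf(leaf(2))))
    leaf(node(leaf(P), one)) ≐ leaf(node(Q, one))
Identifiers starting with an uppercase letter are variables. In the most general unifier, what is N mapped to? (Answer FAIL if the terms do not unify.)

Decompose node/2: node(k, one) ≐ node(k, one),  pair(P, 2) ≐ pair(one, 2).
Delete trivial equation node(k, one) ≐ node(k, one).
Decompose pair/2: P ≐ one,  2 ≐ 2.
Bind P := one; substituting into the one remaining equation that mentions P gives: leaf(node(leaf(one), one)) ≐ leaf(node(Q, one)).
Delete trivial equation 2 ≐ 2.
Decompose leaf/1: pair(pair(Q, k), leaf(leaf(2))) ≐ pair(N, leaf(leaf(2))).
Decompose pair/2: pair(Q, k) ≐ N,  leaf(leaf(2)) ≐ leaf(leaf(2)).
Bind N := pair(Q, k); no other remaining equation mentions N.
Delete trivial equation leaf(leaf(2)) ≐ leaf(leaf(2)).
Decompose leaf/1: node(leaf(one), one) ≐ node(Q, one).
Decompose node/2: leaf(one) ≐ Q,  one ≐ one.
Bind Q := leaf(one); no other remaining equation mentions Q. Substituting into the earlier binding gives N := pair(leaf(one), k).
Delete trivial equation one ≐ one.
MGU = { P ↦ one, N ↦ pair(leaf(one), k), Q ↦ leaf(one) }, so N ↦ pair(leaf(one), k).

pair(leaf(one), k)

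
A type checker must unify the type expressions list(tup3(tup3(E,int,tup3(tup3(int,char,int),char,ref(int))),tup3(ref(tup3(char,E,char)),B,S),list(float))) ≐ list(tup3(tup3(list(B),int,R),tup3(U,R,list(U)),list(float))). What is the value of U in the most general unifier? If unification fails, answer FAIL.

Decompose list/1: tup3(tup3(E,int,tup3(tup3(int,char,int),char,ref(int))),tup3(ref(tup3(char,E,char)),B,S),list(float)) ≐ tup3(tup3(list(B),int,R),tup3(U,R,list(U)),list(float)).
Decompose tup3/3: tup3(E,int,tup3(tup3(int,char,int),char,ref(int))) ≐ tup3(list(B),int,R),  tup3(ref(tup3(char,E,char)),B,S) ≐ tup3(U,R,list(U)),  list(float) ≐ list(float).
Decompose tup3/3: E ≐ list(B),  int ≐ int,  tup3(tup3(int,char,int),char,ref(int)) ≐ R.
Bind E := list(B); substituting into the one remaining equation that mentions E gives: tup3(ref(tup3(char,list(B),char)),B,S) ≐ tup3(U,R,list(U)).
Delete trivial equation int ≐ int.
Bind R := tup3(tup3(int,char,int),char,ref(int)); substituting into the one remaining equation that mentions R gives: tup3(ref(tup3(char,list(B),char)),B,S) ≐ tup3(U,tup3(tup3(int,char,int),char,ref(int)),list(U)).
Decompose tup3/3: ref(tup3(char,list(B),char)) ≐ U,  B ≐ tup3(tup3(int,char,int),char,ref(int)),  S ≐ list(U).
Bind U := ref(tup3(char,list(B),char)); substituting into the one remaining equation that mentions U gives: S ≐ list(ref(tup3(char,list(B),char))).
Bind B := tup3(tup3(int,char,int),char,ref(int)); substituting into the one remaining equation that mentions B gives: S ≐ list(ref(tup3(char,list(tup3(tup3(int,char,int),char,ref(int))),char))). Substituting into the earlier bindings gives E := list(tup3(tup3(int,char,int),char,ref(int))), U := ref(tup3(char,list(tup3(tup3(int,char,int),char,ref(int))),char)).
Bind S := list(ref(tup3(char,list(tup3(tup3(int,char,int),char,ref(int))),char))); no other remaining equation mentions S.
Delete trivial equation list(float) ≐ list(float).
MGU = { E -> list(tup3(tup3(int,char,int),char,ref(int))), R -> tup3(tup3(int,char,int),char,ref(int)), U -> ref(tup3(char,list(tup3(tup3(int,char,int),char,ref(int))),char)), B -> tup3(tup3(int,char,int),char,ref(int)), S -> list(ref(tup3(char,list(tup3(tup3(int,char,int),char,ref(int))),char))) }, so U -> ref(tup3(char,list(tup3(tup3(int,char,int),char,ref(int))),char)).

ref(tup3(char,list(tup3(tup3(int,char,int),char,ref(int))),char))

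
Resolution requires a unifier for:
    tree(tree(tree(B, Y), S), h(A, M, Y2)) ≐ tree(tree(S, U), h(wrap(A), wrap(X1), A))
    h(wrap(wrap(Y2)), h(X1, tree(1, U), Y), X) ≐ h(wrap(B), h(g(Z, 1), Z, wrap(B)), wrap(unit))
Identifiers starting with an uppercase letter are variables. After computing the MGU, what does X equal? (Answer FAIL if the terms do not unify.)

FAIL

Decompose tree/2: tree(tree(B, Y), S) ≐ tree(S, U),  h(A, M, Y2) ≐ h(wrap(A), wrap(X1), A).
Decompose tree/2: tree(B, Y) ≐ S,  S ≐ U.
Bind S := tree(B, Y); substituting into the one remaining equation that mentions S gives: tree(B, Y) ≐ U.
Bind U := tree(B, Y); substituting into the one remaining equation that mentions U gives: h(wrap(wrap(Y2)), h(X1, tree(1, tree(B, Y)), Y), X) ≐ h(wrap(B), h(g(Z, 1), Z, wrap(B)), wrap(unit)).
Decompose h/3: A ≐ wrap(A),  M ≐ wrap(X1),  Y2 ≐ A.
Occurs check fails: A occurs in wrap(A); the equation A ≐ wrap(A) has no finite solution.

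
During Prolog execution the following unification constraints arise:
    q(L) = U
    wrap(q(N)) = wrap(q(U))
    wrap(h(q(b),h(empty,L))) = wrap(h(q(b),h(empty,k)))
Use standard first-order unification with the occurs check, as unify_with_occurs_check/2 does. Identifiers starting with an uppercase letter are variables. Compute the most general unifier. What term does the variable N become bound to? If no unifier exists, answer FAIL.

q(k)

Bind U := q(L); substituting into the one remaining equation that mentions U gives: wrap(q(N)) = wrap(q(q(L))).
Decompose wrap/1: q(N) = q(q(L)).
Decompose q/1: N = q(L).
Bind N := q(L); no other remaining equation mentions N.
Decompose wrap/1: h(q(b),h(empty,L)) = h(q(b),h(empty,k)).
Decompose h/2: q(b) = q(b),  h(empty,L) = h(empty,k).
Delete trivial equation q(b) = q(b).
Decompose h/2: empty = empty,  L = k.
Delete trivial equation empty = empty.
Bind L := k. Substituting into the earlier bindings gives U := q(k), N := q(k).
MGU = { U ↦ q(k), N ↦ q(k), L ↦ k }, so N ↦ q(k).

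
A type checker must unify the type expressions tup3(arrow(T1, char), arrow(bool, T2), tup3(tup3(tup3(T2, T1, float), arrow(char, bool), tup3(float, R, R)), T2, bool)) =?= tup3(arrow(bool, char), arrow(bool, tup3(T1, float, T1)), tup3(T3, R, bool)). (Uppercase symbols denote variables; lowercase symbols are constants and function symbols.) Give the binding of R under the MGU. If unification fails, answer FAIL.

tup3(bool, float, bool)

Decompose tup3/3: arrow(T1, char) =?= arrow(bool, char),  arrow(bool, T2) =?= arrow(bool, tup3(T1, float, T1)),  tup3(tup3(tup3(T2, T1, float), arrow(char, bool), tup3(float, R, R)), T2, bool) =?= tup3(T3, R, bool).
Decompose arrow/2: T1 =?= bool,  char =?= char.
Bind T1 := bool; substituting into the 2 remaining equations that mention T1 gives: arrow(bool, T2) =?= arrow(bool, tup3(bool, float, bool)),  tup3(tup3(tup3(T2, bool, float), arrow(char, bool), tup3(float, R, R)), T2, bool) =?= tup3(T3, R, bool).
Delete trivial equation char =?= char.
Decompose arrow/2: bool =?= bool,  T2 =?= tup3(bool, float, bool).
Delete trivial equation bool =?= bool.
Bind T2 := tup3(bool, float, bool); substituting into the remaining equation gives: tup3(tup3(tup3(tup3(bool, float, bool), bool, float), arrow(char, bool), tup3(float, R, R)), tup3(bool, float, bool), bool) =?= tup3(T3, R, bool).
Decompose tup3/3: tup3(tup3(tup3(bool, float, bool), bool, float), arrow(char, bool), tup3(float, R, R)) =?= T3,  tup3(bool, float, bool) =?= R,  bool =?= bool.
Bind T3 := tup3(tup3(tup3(bool, float, bool), bool, float), arrow(char, bool), tup3(float, R, R)); no other remaining equation mentions T3.
Bind R := tup3(bool, float, bool); no other remaining equation mentions R. Substituting into the earlier binding gives T3 := tup3(tup3(tup3(bool, float, bool), bool, float), arrow(char, bool), tup3(float, tup3(bool, float, bool), tup3(bool, float, bool))).
Delete trivial equation bool =?= bool.
MGU = { T1 := bool, T2 := tup3(bool, float, bool), T3 := tup3(tup3(tup3(bool, float, bool), bool, float), arrow(char, bool), tup3(float, tup3(bool, float, bool), tup3(bool, float, bool))), R := tup3(bool, float, bool) }, so R := tup3(bool, float, bool).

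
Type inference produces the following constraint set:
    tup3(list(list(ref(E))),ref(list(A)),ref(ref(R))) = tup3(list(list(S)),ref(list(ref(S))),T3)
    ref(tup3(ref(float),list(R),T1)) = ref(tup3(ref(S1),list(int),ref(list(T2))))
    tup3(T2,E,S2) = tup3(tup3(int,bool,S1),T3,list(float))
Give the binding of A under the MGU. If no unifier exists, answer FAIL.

Decompose tup3/3: list(list(ref(E))) = list(list(S)),  ref(list(A)) = ref(list(ref(S))),  ref(ref(R)) = T3.
Decompose list/1: list(ref(E)) = list(S).
Decompose list/1: ref(E) = S.
Bind S := ref(E); substituting into the one remaining equation that mentions S gives: ref(list(A)) = ref(list(ref(ref(E)))).
Decompose ref/1: list(A) = list(ref(ref(E))).
Decompose list/1: A = ref(ref(E)).
Bind A := ref(ref(E)); no other remaining equation mentions A.
Bind T3 := ref(ref(R)); substituting into the one remaining equation that mentions T3 gives: tup3(T2,E,S2) = tup3(tup3(int,bool,S1),ref(ref(R)),list(float)).
Decompose ref/1: tup3(ref(float),list(R),T1) = tup3(ref(S1),list(int),ref(list(T2))).
Decompose tup3/3: ref(float) = ref(S1),  list(R) = list(int),  T1 = ref(list(T2)).
Decompose ref/1: float = S1.
Bind S1 := float; substituting into the one remaining equation that mentions S1 gives: tup3(T2,E,S2) = tup3(tup3(int,bool,float),ref(ref(R)),list(float)).
Decompose list/1: R = int.
Bind R := int; substituting into the one remaining equation that mentions R gives: tup3(T2,E,S2) = tup3(tup3(int,bool,float),ref(ref(int)),list(float)). Substituting into the earlier binding gives T3 := ref(ref(int)).
Bind T1 := ref(list(T2)); no other remaining equation mentions T1.
Decompose tup3/3: T2 = tup3(int,bool,float),  E = ref(ref(int)),  S2 = list(float).
Bind T2 := tup3(int,bool,float); no other remaining equation mentions T2. Substituting into the earlier binding gives T1 := ref(list(tup3(int,bool,float))).
Bind E := ref(ref(int)); no other remaining equation mentions E. Substituting into the earlier bindings gives S := ref(ref(ref(int))), A := ref(ref(ref(ref(int)))).
Bind S2 := list(float).
MGU = { S -> ref(ref(ref(int))), A -> ref(ref(ref(ref(int)))), T3 -> ref(ref(int)), S1 -> float, R -> int, T1 -> ref(list(tup3(int,bool,float))), T2 -> tup3(int,bool,float), E -> ref(ref(int)), S2 -> list(float) }, so A -> ref(ref(ref(ref(int)))).

ref(ref(ref(ref(int))))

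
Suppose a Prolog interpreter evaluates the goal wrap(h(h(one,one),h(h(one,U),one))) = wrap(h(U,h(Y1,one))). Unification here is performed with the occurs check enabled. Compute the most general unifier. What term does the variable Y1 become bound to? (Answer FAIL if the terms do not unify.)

Decompose wrap/1: h(h(one,one),h(h(one,U),one)) = h(U,h(Y1,one)).
Decompose h/2: h(one,one) = U,  h(h(one,U),one) = h(Y1,one).
Bind U := h(one,one); substituting into the remaining equation gives: h(h(one,h(one,one)),one) = h(Y1,one).
Decompose h/2: h(one,h(one,one)) = Y1,  one = one.
Bind Y1 := h(one,h(one,one)); no other remaining equation mentions Y1.
Delete trivial equation one = one.
MGU = { U ↦ h(one,one), Y1 ↦ h(one,h(one,one)) }, so Y1 ↦ h(one,h(one,one)).

h(one,h(one,one))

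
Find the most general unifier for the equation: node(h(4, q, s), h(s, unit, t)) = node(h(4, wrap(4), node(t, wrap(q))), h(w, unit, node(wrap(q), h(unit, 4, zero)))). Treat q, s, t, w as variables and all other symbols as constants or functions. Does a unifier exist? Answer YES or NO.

Decompose node/2: h(4, q, s) = h(4, wrap(4), node(t, wrap(q))),  h(s, unit, t) = h(w, unit, node(wrap(q), h(unit, 4, zero))).
Decompose h/3: 4 = 4,  q = wrap(4),  s = node(t, wrap(q)).
Delete trivial equation 4 = 4.
Bind q := wrap(4); substituting into the remaining equations gives: s = node(t, wrap(wrap(4))),  h(s, unit, t) = h(w, unit, node(wrap(wrap(4)), h(unit, 4, zero))).
Bind s := node(t, wrap(wrap(4))); substituting into the remaining equation gives: h(node(t, wrap(wrap(4))), unit, t) = h(w, unit, node(wrap(wrap(4)), h(unit, 4, zero))).
Decompose h/3: node(t, wrap(wrap(4))) = w,  unit = unit,  t = node(wrap(wrap(4)), h(unit, 4, zero)).
Bind w := node(t, wrap(wrap(4))); no other remaining equation mentions w.
Delete trivial equation unit = unit.
Bind t := node(wrap(wrap(4)), h(unit, 4, zero)). Substituting into the earlier bindings gives s := node(node(wrap(wrap(4)), h(unit, 4, zero)), wrap(wrap(4))), w := node(node(wrap(wrap(4)), h(unit, 4, zero)), wrap(wrap(4))).
No equations remain and no clash or occurs-check failure arose, so a unifier exists.

YES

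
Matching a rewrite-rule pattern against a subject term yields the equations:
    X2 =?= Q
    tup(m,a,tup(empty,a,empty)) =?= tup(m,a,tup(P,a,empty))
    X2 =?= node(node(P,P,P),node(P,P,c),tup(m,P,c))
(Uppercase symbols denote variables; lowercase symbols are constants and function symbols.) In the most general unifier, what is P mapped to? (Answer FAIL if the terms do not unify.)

empty

Bind X2 := Q; substituting into the one remaining equation that mentions X2 gives: Q =?= node(node(P,P,P),node(P,P,c),tup(m,P,c)).
Decompose tup/3: m =?= m,  a =?= a,  tup(empty,a,empty) =?= tup(P,a,empty).
Delete trivial equation m =?= m.
Delete trivial equation a =?= a.
Decompose tup/3: empty =?= P,  a =?= a,  empty =?= empty.
Bind P := empty; substituting into the one remaining equation that mentions P gives: Q =?= node(node(empty,empty,empty),node(empty,empty,c),tup(m,empty,c)).
Delete trivial equation a =?= a.
Delete trivial equation empty =?= empty.
Bind Q := node(node(empty,empty,empty),node(empty,empty,c),tup(m,empty,c)). Substituting into the earlier binding gives X2 := node(node(empty,empty,empty),node(empty,empty,c),tup(m,empty,c)).
MGU = { X2 -> node(node(empty,empty,empty),node(empty,empty,c),tup(m,empty,c)), P -> empty, Q -> node(node(empty,empty,empty),node(empty,empty,c),tup(m,empty,c)) }, so P -> empty.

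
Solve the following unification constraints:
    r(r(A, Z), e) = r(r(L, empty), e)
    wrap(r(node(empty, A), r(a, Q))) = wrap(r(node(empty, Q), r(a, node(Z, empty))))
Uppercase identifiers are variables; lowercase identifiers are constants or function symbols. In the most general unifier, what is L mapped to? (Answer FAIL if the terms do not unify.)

Decompose r/2: r(A, Z) = r(L, empty),  e = e.
Decompose r/2: A = L,  Z = empty.
Bind A := L; substituting into the one remaining equation that mentions A gives: wrap(r(node(empty, L), r(a, Q))) = wrap(r(node(empty, Q), r(a, node(Z, empty)))).
Bind Z := empty; substituting into the one remaining equation that mentions Z gives: wrap(r(node(empty, L), r(a, Q))) = wrap(r(node(empty, Q), r(a, node(empty, empty)))).
Delete trivial equation e = e.
Decompose wrap/1: r(node(empty, L), r(a, Q)) = r(node(empty, Q), r(a, node(empty, empty))).
Decompose r/2: node(empty, L) = node(empty, Q),  r(a, Q) = r(a, node(empty, empty)).
Decompose node/2: empty = empty,  L = Q.
Delete trivial equation empty = empty.
Bind L := Q; no other remaining equation mentions L. Substituting into the earlier binding gives A := Q.
Decompose r/2: a = a,  Q = node(empty, empty).
Delete trivial equation a = a.
Bind Q := node(empty, empty). Substituting into the earlier bindings gives A := node(empty, empty), L := node(empty, empty).
MGU = { A := node(empty, empty), Z := empty, L := node(empty, empty), Q := node(empty, empty) }, so L := node(empty, empty).

node(empty, empty)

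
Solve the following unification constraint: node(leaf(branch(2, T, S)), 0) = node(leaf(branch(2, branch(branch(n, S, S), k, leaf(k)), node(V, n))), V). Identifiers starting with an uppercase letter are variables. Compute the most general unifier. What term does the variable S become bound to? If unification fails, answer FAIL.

Decompose node/2: leaf(branch(2, T, S)) = leaf(branch(2, branch(branch(n, S, S), k, leaf(k)), node(V, n))),  0 = V.
Decompose leaf/1: branch(2, T, S) = branch(2, branch(branch(n, S, S), k, leaf(k)), node(V, n)).
Decompose branch/3: 2 = 2,  T = branch(branch(n, S, S), k, leaf(k)),  S = node(V, n).
Delete trivial equation 2 = 2.
Bind T := branch(branch(n, S, S), k, leaf(k)); no other remaining equation mentions T.
Bind S := node(V, n); no other remaining equation mentions S. Substituting into the earlier binding gives T := branch(branch(n, node(V, n), node(V, n)), k, leaf(k)).
Bind V := 0. Substituting into the earlier bindings gives T := branch(branch(n, node(0, n), node(0, n)), k, leaf(k)), S := node(0, n).
MGU = { T ↦ branch(branch(n, node(0, n), node(0, n)), k, leaf(k)), S ↦ node(0, n), V ↦ 0 }, so S ↦ node(0, n).

node(0, n)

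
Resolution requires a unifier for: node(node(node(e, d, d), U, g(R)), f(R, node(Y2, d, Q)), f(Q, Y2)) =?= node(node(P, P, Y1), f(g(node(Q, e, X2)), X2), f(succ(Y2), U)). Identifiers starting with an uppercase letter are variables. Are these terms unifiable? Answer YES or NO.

YES

Decompose node/3: node(node(e, d, d), U, g(R)) =?= node(P, P, Y1),  f(R, node(Y2, d, Q)) =?= f(g(node(Q, e, X2)), X2),  f(Q, Y2) =?= f(succ(Y2), U).
Decompose node/3: node(e, d, d) =?= P,  U =?= P,  g(R) =?= Y1.
Bind P := node(e, d, d); substituting into the one remaining equation that mentions P gives: U =?= node(e, d, d).
Bind U := node(e, d, d); substituting into the one remaining equation that mentions U gives: f(Q, Y2) =?= f(succ(Y2), node(e, d, d)).
Bind Y1 := g(R); no other remaining equation mentions Y1.
Decompose f/2: R =?= g(node(Q, e, X2)),  node(Y2, d, Q) =?= X2.
Bind R := g(node(Q, e, X2)); no other remaining equation mentions R. Substituting into the earlier binding gives Y1 := g(g(node(Q, e, X2))).
Bind X2 := node(Y2, d, Q); no other remaining equation mentions X2. Substituting into the earlier bindings gives Y1 := g(g(node(Q, e, node(Y2, d, Q)))), R := g(node(Q, e, node(Y2, d, Q))).
Decompose f/2: Q =?= succ(Y2),  Y2 =?= node(e, d, d).
Bind Q := succ(Y2); no other remaining equation mentions Q. Substituting into the earlier bindings gives Y1 := g(g(node(succ(Y2), e, node(Y2, d, succ(Y2))))), R := g(node(succ(Y2), e, node(Y2, d, succ(Y2)))), X2 := node(Y2, d, succ(Y2)).
Bind Y2 := node(e, d, d). Substituting into the earlier bindings gives Y1 := g(g(node(succ(node(e, d, d)), e, node(node(e, d, d), d, succ(node(e, d, d)))))), R := g(node(succ(node(e, d, d)), e, node(node(e, d, d), d, succ(node(e, d, d))))), X2 := node(node(e, d, d), d, succ(node(e, d, d))), Q := succ(node(e, d, d)).
No equations remain and no clash or occurs-check failure arose, so a unifier exists.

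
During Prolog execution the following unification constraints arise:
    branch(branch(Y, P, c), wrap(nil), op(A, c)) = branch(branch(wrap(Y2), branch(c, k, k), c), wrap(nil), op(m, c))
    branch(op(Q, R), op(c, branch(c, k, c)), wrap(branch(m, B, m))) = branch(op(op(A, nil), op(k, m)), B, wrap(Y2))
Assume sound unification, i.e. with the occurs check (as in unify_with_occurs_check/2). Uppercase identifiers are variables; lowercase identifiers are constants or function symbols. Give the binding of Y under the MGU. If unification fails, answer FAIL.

Decompose branch/3: branch(Y, P, c) = branch(wrap(Y2), branch(c, k, k), c),  wrap(nil) = wrap(nil),  op(A, c) = op(m, c).
Decompose branch/3: Y = wrap(Y2),  P = branch(c, k, k),  c = c.
Bind Y := wrap(Y2); no other remaining equation mentions Y.
Bind P := branch(c, k, k); no other remaining equation mentions P.
Delete trivial equation c = c.
Delete trivial equation wrap(nil) = wrap(nil).
Decompose op/2: A = m,  c = c.
Bind A := m; substituting into the one remaining equation that mentions A gives: branch(op(Q, R), op(c, branch(c, k, c)), wrap(branch(m, B, m))) = branch(op(op(m, nil), op(k, m)), B, wrap(Y2)).
Delete trivial equation c = c.
Decompose branch/3: op(Q, R) = op(op(m, nil), op(k, m)),  op(c, branch(c, k, c)) = B,  wrap(branch(m, B, m)) = wrap(Y2).
Decompose op/2: Q = op(m, nil),  R = op(k, m).
Bind Q := op(m, nil); no other remaining equation mentions Q.
Bind R := op(k, m); no other remaining equation mentions R.
Bind B := op(c, branch(c, k, c)); substituting into the remaining equation gives: wrap(branch(m, op(c, branch(c, k, c)), m)) = wrap(Y2).
Decompose wrap/1: branch(m, op(c, branch(c, k, c)), m) = Y2.
Bind Y2 := branch(m, op(c, branch(c, k, c)), m). Substituting into the earlier binding gives Y := wrap(branch(m, op(c, branch(c, k, c)), m)).
MGU = { Y = wrap(branch(m, op(c, branch(c, k, c)), m)), P = branch(c, k, k), A = m, Q = op(m, nil), R = op(k, m), B = op(c, branch(c, k, c)), Y2 = branch(m, op(c, branch(c, k, c)), m) }, so Y = wrap(branch(m, op(c, branch(c, k, c)), m)).

wrap(branch(m, op(c, branch(c, k, c)), m))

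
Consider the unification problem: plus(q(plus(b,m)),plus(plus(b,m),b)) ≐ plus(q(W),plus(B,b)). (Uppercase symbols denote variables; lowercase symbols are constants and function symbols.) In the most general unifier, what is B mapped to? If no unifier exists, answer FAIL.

plus(b,m)

Decompose plus/2: q(plus(b,m)) ≐ q(W),  plus(plus(b,m),b) ≐ plus(B,b).
Decompose q/1: plus(b,m) ≐ W.
Bind W := plus(b,m); no other remaining equation mentions W.
Decompose plus/2: plus(b,m) ≐ B,  b ≐ b.
Bind B := plus(b,m); no other remaining equation mentions B.
Delete trivial equation b ≐ b.
MGU = { W := plus(b,m), B := plus(b,m) }, so B := plus(b,m).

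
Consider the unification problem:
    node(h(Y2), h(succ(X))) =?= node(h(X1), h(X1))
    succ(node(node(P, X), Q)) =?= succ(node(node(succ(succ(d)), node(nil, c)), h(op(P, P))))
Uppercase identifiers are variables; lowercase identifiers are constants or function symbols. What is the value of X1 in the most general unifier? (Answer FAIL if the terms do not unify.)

succ(node(nil, c))

Decompose node/2: h(Y2) =?= h(X1),  h(succ(X)) =?= h(X1).
Decompose h/1: Y2 =?= X1.
Bind Y2 := X1; no other remaining equation mentions Y2.
Decompose h/1: succ(X) =?= X1.
Bind X1 := succ(X); no other remaining equation mentions X1. Substituting into the earlier binding gives Y2 := succ(X).
Decompose succ/1: node(node(P, X), Q) =?= node(node(succ(succ(d)), node(nil, c)), h(op(P, P))).
Decompose node/2: node(P, X) =?= node(succ(succ(d)), node(nil, c)),  Q =?= h(op(P, P)).
Decompose node/2: P =?= succ(succ(d)),  X =?= node(nil, c).
Bind P := succ(succ(d)); substituting into the one remaining equation that mentions P gives: Q =?= h(op(succ(succ(d)), succ(succ(d)))).
Bind X := node(nil, c); no other remaining equation mentions X. Substituting into the earlier bindings gives Y2 := succ(node(nil, c)), X1 := succ(node(nil, c)).
Bind Q := h(op(succ(succ(d)), succ(succ(d)))).
MGU = { Y2 ↦ succ(node(nil, c)), X1 ↦ succ(node(nil, c)), P ↦ succ(succ(d)), X ↦ node(nil, c), Q ↦ h(op(succ(succ(d)), succ(succ(d)))) }, so X1 ↦ succ(node(nil, c)).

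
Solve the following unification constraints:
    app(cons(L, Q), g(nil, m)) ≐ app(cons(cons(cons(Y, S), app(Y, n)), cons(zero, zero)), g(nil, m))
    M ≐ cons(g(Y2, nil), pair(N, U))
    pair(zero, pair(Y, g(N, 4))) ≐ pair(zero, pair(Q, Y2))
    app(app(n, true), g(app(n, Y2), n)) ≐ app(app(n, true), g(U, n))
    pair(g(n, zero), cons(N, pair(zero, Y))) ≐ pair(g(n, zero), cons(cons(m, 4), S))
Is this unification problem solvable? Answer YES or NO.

YES

Decompose app/2: cons(L, Q) ≐ cons(cons(cons(Y, S), app(Y, n)), cons(zero, zero)),  g(nil, m) ≐ g(nil, m).
Decompose cons/2: L ≐ cons(cons(Y, S), app(Y, n)),  Q ≐ cons(zero, zero).
Bind L := cons(cons(Y, S), app(Y, n)); no other remaining equation mentions L.
Bind Q := cons(zero, zero); substituting into the one remaining equation that mentions Q gives: pair(zero, pair(Y, g(N, 4))) ≐ pair(zero, pair(cons(zero, zero), Y2)).
Delete trivial equation g(nil, m) ≐ g(nil, m).
Bind M := cons(g(Y2, nil), pair(N, U)); no other remaining equation mentions M.
Decompose pair/2: zero ≐ zero,  pair(Y, g(N, 4)) ≐ pair(cons(zero, zero), Y2).
Delete trivial equation zero ≐ zero.
Decompose pair/2: Y ≐ cons(zero, zero),  g(N, 4) ≐ Y2.
Bind Y := cons(zero, zero); substituting into the one remaining equation that mentions Y gives: pair(g(n, zero), cons(N, pair(zero, cons(zero, zero)))) ≐ pair(g(n, zero), cons(cons(m, 4), S)). Substituting into the earlier binding gives L := cons(cons(cons(zero, zero), S), app(cons(zero, zero), n)).
Bind Y2 := g(N, 4); substituting into the one remaining equation that mentions Y2 gives: app(app(n, true), g(app(n, g(N, 4)), n)) ≐ app(app(n, true), g(U, n)). Substituting into the earlier binding gives M := cons(g(g(N, 4), nil), pair(N, U)).
Decompose app/2: app(n, true) ≐ app(n, true),  g(app(n, g(N, 4)), n) ≐ g(U, n).
Delete trivial equation app(n, true) ≐ app(n, true).
Decompose g/2: app(n, g(N, 4)) ≐ U,  n ≐ n.
Bind U := app(n, g(N, 4)); no other remaining equation mentions U. Substituting into the earlier binding gives M := cons(g(g(N, 4), nil), pair(N, app(n, g(N, 4)))).
Delete trivial equation n ≐ n.
Decompose pair/2: g(n, zero) ≐ g(n, zero),  cons(N, pair(zero, cons(zero, zero))) ≐ cons(cons(m, 4), S).
Delete trivial equation g(n, zero) ≐ g(n, zero).
Decompose cons/2: N ≐ cons(m, 4),  pair(zero, cons(zero, zero)) ≐ S.
Bind N := cons(m, 4); no other remaining equation mentions N. Substituting into the earlier bindings gives M := cons(g(g(cons(m, 4), 4), nil), pair(cons(m, 4), app(n, g(cons(m, 4), 4)))), Y2 := g(cons(m, 4), 4), U := app(n, g(cons(m, 4), 4)).
Bind S := pair(zero, cons(zero, zero)). Substituting into the earlier binding gives L := cons(cons(cons(zero, zero), pair(zero, cons(zero, zero))), app(cons(zero, zero), n)).
No equations remain and no clash or occurs-check failure arose, so a unifier exists.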